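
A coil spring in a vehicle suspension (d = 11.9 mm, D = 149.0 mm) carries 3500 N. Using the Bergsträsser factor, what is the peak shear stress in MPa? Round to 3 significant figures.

Spring index C = D/d = 149.0/11.9 = 12.5210
K_B = (4C+2)/(4C−3) = 52.084/47.084 = 1.1062
τ₀ = 8FD/(πd³) = 8·3500·149.0/(π·11.9³) = 4.172e+06/5294.1 = 788.05 MPa
τ_max = K·τ₀ = 1.1062 × 788.05 = 871.74 MPa

872 MPa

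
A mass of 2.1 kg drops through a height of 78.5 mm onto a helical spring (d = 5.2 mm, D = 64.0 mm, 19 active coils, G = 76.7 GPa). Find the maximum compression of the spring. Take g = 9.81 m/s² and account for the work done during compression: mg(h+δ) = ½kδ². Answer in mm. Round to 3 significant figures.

k = Gd⁴/(8D³N_a) = (76.7×10³)(5.2⁴)/(8·64.0³·19) = 1.4074 N/mm
W = mg = 2.1 × 9.81 = 20.601 N
½kδ² − Wδ − Wh = 0 → δ = (W + √(W² + 2kWh))/k
δ = (20.601 + √(424.4 + 4552.11))/1.4074 = (20.601 + 70.544)/1.4074 = 64.76 mm

64.8 mm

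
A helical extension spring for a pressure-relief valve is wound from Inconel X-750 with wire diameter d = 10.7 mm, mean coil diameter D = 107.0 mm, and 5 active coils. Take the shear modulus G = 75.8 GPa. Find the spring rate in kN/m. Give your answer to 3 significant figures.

k = Gd⁴/(8D³N_a) = (75.8×10³ × 10.7⁴) / (8 × 107.0³ × 5)
  = 9.93583e+08 / 4.90017e+07 = 20.276 N/mm

20.3 kN/m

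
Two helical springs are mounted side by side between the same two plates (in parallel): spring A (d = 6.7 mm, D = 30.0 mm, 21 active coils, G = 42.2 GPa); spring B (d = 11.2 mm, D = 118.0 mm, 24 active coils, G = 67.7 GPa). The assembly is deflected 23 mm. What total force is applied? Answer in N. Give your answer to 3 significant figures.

509 N

k_A = Gd⁴/(8D³N_a) = (42.2×10³)(6.7⁴)/(8·30.0³·21) = 18.747 N/mm
k_B = Gd⁴/(8D³N_a) = (67.7×10³)(11.2⁴)/(8·118.0³·24) = 3.3769 N/mm
Parallel: k_eq = 18.747 + 3.3769 = 22.124 N/mm
F = k_eq·δ = 22.124·23 = 508.86 N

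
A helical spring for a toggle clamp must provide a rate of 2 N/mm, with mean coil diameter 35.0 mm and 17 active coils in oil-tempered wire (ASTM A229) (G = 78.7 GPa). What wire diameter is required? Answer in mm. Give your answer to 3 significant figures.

d = (8D³N_a·k / G)^(1/4) = (8·35.0³·17·2 / (78.7×10³))^0.25
  = (148.18)^0.25 = 3.4890 mm

3.49 mm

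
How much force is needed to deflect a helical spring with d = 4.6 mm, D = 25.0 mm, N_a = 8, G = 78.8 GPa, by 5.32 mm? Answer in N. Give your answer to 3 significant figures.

188 N

k = Gd⁴/(8D³N_a) = (78.8×10³)(4.6⁴)/(8·25.0³·8) = 35.282 N/mm
F = k·δ = 35.282 × 5.32 = 187.7 N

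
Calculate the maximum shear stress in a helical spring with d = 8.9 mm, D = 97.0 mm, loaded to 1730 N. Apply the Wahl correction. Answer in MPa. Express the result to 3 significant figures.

Spring index C = D/d = 97.0/8.9 = 10.8989
K_W = (4C−1)/(4C−4) + 0.615/C = 42.596/39.596 + 0.0564 = 1.1322
τ₀ = 8FD/(πd³) = 8·1730·97.0/(π·8.9³) = 1.34248e+06/2214.7 = 606.16 MPa
τ_max = K·τ₀ = 1.1322 × 606.16 = 686.29 MPa

686 MPa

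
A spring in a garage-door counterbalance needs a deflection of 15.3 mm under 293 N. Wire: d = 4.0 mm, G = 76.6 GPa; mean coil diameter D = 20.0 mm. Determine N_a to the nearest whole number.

16

Required rate k = F/δ = 293/15.3 = 19.15 N/mm
N_a = Gd⁴/(8D³k) = (76.6×10³ × 4.0⁴)/(8 × 20.0³ × 19.15)
    = 1.96096e+07 / 1.22562e+06 = 16 → 16 coils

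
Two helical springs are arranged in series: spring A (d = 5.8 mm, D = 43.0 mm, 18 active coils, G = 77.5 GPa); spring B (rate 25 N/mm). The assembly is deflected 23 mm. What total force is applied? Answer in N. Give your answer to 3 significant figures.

135 N

k_A = Gd⁴/(8D³N_a) = (77.5×10³)(5.8⁴)/(8·43.0³·18) = 7.6603 N/mm
Series: 1/k_eq = 1/7.6603 + 1/25 = 0.17054; k_eq = 5.8636 N/mm
F = k_eq·δ = 5.8636·23 = 134.86 N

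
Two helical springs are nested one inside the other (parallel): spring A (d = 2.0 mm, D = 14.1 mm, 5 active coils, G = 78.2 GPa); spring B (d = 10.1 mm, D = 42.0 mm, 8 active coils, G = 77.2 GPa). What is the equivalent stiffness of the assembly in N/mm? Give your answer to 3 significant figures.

k_A = Gd⁴/(8D³N_a) = (78.2×10³)(2.0⁴)/(8·14.1³·5) = 11.159 N/mm
k_B = Gd⁴/(8D³N_a) = (77.2×10³)(10.1⁴)/(8·42.0³·8) = 169.42 N/mm
Parallel: k_eq = 11.159 + 169.42 = 180.58 N/mm

181 N/mm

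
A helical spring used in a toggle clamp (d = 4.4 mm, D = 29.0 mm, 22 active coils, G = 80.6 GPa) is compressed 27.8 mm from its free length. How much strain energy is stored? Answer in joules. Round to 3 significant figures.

k = Gd⁴/(8D³N_a) = (80.6×10³)(4.4⁴)/(8·29.0³·22) = 7.0378 N/mm
U = ½kδ² = 0.5 × 7.0378 × 27.8² = 2719.6 N·mm = 2.7196 J

2.72 J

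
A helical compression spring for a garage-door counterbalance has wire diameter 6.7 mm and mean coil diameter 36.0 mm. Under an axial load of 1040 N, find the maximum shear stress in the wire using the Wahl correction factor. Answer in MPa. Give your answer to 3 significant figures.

408 MPa

Spring index C = D/d = 36.0/6.7 = 5.3731
K_W = (4C−1)/(4C−4) + 0.615/C = 20.493/17.493 + 0.1145 = 1.2860
τ₀ = 8FD/(πd³) = 8·1040·36.0/(π·6.7³) = 299520/944.87 = 316.99 MPa
τ_max = K·τ₀ = 1.2860 × 316.99 = 407.64 MPa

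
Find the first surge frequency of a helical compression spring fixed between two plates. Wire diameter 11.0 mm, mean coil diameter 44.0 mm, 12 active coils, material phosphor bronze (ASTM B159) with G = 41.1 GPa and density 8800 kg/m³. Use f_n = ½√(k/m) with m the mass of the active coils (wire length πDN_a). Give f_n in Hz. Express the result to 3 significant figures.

k = Gd⁴/(8D³N_a) = (41.1×10³)(11.0⁴)/(8·44.0³·12) = 73.584 N/mm = 73584 N/m
Wire length L = πDN_a = π·44.0·12 = 1658.8 mm
m = ρ·(πd²/4)·L = 8800 × 95.033×10⁻⁶ m² × 1.6588 m = 1.3872 kg
f_n = ½√(k/m) = 0.5·√(73584/1.3872) = 0.5·√(53045) = 115.16 Hz

115 Hz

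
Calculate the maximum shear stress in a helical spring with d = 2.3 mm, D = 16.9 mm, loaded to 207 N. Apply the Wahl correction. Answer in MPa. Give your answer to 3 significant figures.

880 MPa

Spring index C = D/d = 16.9/2.3 = 7.3478
K_W = (4C−1)/(4C−4) + 0.615/C = 28.391/25.391 + 0.0837 = 1.2018
τ₀ = 8FD/(πd³) = 8·207·16.9/(π·2.3³) = 27986.4/38.224 = 732.17 MPa
τ_max = K·τ₀ = 1.2018 × 732.17 = 879.96 MPa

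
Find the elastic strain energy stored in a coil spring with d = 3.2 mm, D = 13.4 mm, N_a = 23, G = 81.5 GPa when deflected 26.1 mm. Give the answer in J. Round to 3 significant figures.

6.57 J

k = Gd⁴/(8D³N_a) = (81.5×10³)(3.2⁴)/(8·13.4³·23) = 19.303 N/mm
U = ½kδ² = 0.5 × 19.303 × 26.1² = 6574.7 N·mm = 6.5747 J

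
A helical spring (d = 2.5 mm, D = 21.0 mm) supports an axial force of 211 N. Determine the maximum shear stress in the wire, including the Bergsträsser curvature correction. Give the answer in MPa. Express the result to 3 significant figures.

840 MPa

Spring index C = D/d = 21.0/2.5 = 8.4000
K_B = (4C+2)/(4C−3) = 35.600/30.600 = 1.1634
τ₀ = 8FD/(πd³) = 8·211·21.0/(π·2.5³) = 35448/49.087 = 722.14 MPa
τ_max = K·τ₀ = 1.1634 × 722.14 = 840.14 MPa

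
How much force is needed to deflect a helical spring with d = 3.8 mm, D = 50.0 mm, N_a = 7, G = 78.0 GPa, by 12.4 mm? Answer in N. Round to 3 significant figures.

28.8 N

k = Gd⁴/(8D³N_a) = (78.0×10³)(3.8⁴)/(8·50.0³·7) = 2.3234 N/mm
F = k·δ = 2.3234 × 12.4 = 28.811 N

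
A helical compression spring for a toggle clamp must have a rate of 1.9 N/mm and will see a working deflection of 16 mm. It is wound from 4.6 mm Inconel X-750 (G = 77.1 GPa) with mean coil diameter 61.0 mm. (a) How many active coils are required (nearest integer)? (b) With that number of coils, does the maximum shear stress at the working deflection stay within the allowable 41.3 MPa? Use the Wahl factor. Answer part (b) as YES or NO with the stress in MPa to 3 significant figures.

(a) 10 coils; (b) NO, τ_max = 53.8 MPa

N_a = Gd⁴/(8D³k) = (77.1×10³)(4.6⁴)/(8·61.0³·1.9) = 10.01 → N_a = 10
Actual rate k = Gd⁴/(8D³·10) = 1.9011 N/mm
Working load F = kδ = 1.9011·16 = 30.418 N
C = 61.0/4.6 = 13.2609; K_W = (4C−1)/(4C−4)+0.615/C = 1.1075
τ_max = K_W·8FD/(πd³) = 1.1075·48.543 = 53.763 MPa
τ_max > 41.3 MPa → exceeds allowable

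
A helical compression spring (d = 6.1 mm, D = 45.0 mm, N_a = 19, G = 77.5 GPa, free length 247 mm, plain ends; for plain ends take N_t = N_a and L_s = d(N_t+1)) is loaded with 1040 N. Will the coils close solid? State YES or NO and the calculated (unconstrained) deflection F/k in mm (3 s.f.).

k = Gd⁴/(8D³N_a) = (77.5×10³)(6.1⁴)/(8·45.0³·19) = 7.7471 N/mm
N_t = 19; L_s = 6.1·20 = 122 mm; δ_solid = L₀ − L_s = 247 − 122 = 125 mm
δ = F/k = 1040/7.7471 = 134.24 mm
δ ≥ δ_solid → spring goes solid

YES, δ = 134 mm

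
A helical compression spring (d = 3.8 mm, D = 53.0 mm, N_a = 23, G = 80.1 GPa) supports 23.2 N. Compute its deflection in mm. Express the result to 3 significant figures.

38.1 mm

k = Gd⁴/(8D³N_a) = (80.1×10³)(3.8⁴)/(8·53.0³·23) = 0.60971 N/mm
δ = F/k = 23.2 / 0.60971 = 38.051 mm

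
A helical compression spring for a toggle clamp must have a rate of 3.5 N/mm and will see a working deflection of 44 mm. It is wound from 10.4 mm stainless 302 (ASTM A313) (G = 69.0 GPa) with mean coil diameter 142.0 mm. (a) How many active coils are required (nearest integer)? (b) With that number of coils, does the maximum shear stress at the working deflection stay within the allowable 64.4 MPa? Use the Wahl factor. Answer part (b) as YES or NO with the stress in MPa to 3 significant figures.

(a) 10 coils; (b) YES, τ_max = 55.0 MPa

N_a = Gd⁴/(8D³k) = (69.0×10³)(10.4⁴)/(8·142.0³·3.5) = 10.07 → N_a = 10
Actual rate k = Gd⁴/(8D³·10) = 3.5239 N/mm
Working load F = kδ = 3.5239·44 = 155.05 N
C = 142.0/10.4 = 13.6538; K_W = (4C−1)/(4C−4)+0.615/C = 1.1043
τ_max = K_W·8FD/(πd³) = 1.1043·49.844 = 55.043 MPa
τ_max ≤ 64.4 MPa → acceptable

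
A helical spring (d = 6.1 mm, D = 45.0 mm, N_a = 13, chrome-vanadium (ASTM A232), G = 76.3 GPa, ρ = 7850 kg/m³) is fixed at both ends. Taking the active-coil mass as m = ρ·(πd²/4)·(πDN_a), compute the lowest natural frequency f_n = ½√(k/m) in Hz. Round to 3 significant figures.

k = Gd⁴/(8D³N_a) = (76.3×10³)(6.1⁴)/(8·45.0³·13) = 11.147 N/mm = 11147 N/m
Wire length L = πDN_a = π·45.0·13 = 1837.8 mm
m = ρ·(πd²/4)·L = 7850 × 29.225×10⁻⁶ m² × 1.8378 m = 0.42162 kg
f_n = ½√(k/m) = 0.5·√(11147/0.42162) = 0.5·√(26439) = 81.301 Hz

81.3 Hz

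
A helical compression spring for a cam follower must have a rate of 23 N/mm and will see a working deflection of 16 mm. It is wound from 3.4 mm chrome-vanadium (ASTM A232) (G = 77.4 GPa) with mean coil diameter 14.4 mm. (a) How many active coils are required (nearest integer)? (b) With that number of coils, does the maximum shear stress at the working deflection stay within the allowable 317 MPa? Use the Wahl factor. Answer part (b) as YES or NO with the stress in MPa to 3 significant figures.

(a) 19 coils; (b) NO, τ_max = 468 MPa

N_a = Gd⁴/(8D³k) = (77.4×10³)(3.4⁴)/(8·14.4³·23) = 18.83 → N_a = 19
Actual rate k = Gd⁴/(8D³·19) = 22.789 N/mm
Working load F = kδ = 22.789·16 = 364.62 N
C = 14.4/3.4 = 4.2353; K_W = (4C−1)/(4C−4)+0.615/C = 1.3770
τ_max = K_W·8FD/(πd³) = 1.3770·340.18 = 468.44 MPa
τ_max > 317 MPa → exceeds allowable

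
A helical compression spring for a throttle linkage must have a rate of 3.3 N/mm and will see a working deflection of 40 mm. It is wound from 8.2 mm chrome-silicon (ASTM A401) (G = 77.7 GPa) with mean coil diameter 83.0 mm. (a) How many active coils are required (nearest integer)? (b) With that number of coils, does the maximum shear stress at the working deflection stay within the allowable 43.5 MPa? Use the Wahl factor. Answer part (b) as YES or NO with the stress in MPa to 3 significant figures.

N_a = Gd⁴/(8D³k) = (77.7×10³)(8.2⁴)/(8·83.0³·3.3) = 23.27 → N_a = 23
Actual rate k = Gd⁴/(8D³·23) = 3.3391 N/mm
Working load F = kδ = 3.3391·40 = 133.56 N
C = 83.0/8.2 = 10.1220; K_W = (4C−1)/(4C−4)+0.615/C = 1.1430
τ_max = K_W·8FD/(πd³) = 1.1430·51.199 = 58.519 MPa
τ_max > 43.5 MPa → exceeds allowable

(a) 23 coils; (b) NO, τ_max = 58.5 MPa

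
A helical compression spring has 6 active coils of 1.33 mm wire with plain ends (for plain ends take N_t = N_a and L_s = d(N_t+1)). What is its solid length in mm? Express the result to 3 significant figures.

plain ends: N_t = N_a = 6
L_s = d·(N_t+1) = 1.33 × 7 = 9.31 mm

9.31 mm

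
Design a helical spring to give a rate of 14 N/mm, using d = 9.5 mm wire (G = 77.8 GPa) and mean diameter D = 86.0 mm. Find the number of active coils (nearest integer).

N_a = Gd⁴/(8D³k) = (77.8×10³ × 9.5⁴)/(8 × 86.0³ × 14)
    = 6.33686e+08 / 7.12383e+07 = 8.895 → 9 coils

9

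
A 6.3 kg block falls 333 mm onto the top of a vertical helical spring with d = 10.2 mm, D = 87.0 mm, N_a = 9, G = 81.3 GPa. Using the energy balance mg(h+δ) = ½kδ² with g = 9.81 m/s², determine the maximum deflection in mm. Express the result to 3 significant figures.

k = Gd⁴/(8D³N_a) = (81.3×10³)(10.2⁴)/(8·87.0³·9) = 18.561 N/mm
W = mg = 6.3 × 9.81 = 61.803 N
½kδ² − Wδ − Wh = 0 → δ = (W + √(W² + 2kWh))/k
δ = (61.803 + √(3819.6 + 763985))/18.561 = (61.803 + 876.24)/18.561 = 50.539 mm

50.5 mm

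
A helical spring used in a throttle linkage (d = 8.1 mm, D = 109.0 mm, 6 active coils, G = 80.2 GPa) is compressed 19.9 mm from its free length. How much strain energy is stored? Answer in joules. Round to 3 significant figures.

1.10 J

k = Gd⁴/(8D³N_a) = (80.2×10³)(8.1⁴)/(8·109.0³·6) = 5.5538 N/mm
U = ½kδ² = 0.5 × 5.5538 × 19.9² = 1099.7 N·mm = 1.0997 J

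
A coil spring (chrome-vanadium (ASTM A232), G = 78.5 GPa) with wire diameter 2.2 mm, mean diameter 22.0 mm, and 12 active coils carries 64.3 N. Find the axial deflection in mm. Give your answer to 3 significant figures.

k = Gd⁴/(8D³N_a) = (78.5×10³)(2.2⁴)/(8·22.0³·12) = 1.799 N/mm
δ = F/k = 64.3 / 1.799 = 35.743 mm

35.7 mm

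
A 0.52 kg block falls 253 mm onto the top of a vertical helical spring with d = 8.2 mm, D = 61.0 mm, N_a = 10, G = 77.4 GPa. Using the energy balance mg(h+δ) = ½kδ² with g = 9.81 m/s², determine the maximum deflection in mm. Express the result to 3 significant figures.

11.8 mm

k = Gd⁴/(8D³N_a) = (77.4×10³)(8.2⁴)/(8·61.0³·10) = 19.272 N/mm
W = mg = 0.52 × 9.81 = 5.1012 N
½kδ² − Wδ − Wh = 0 → δ = (W + √(W² + 2kWh))/k
δ = (5.1012 + √(26.022 + 49743.9))/19.272 = (5.1012 + 223.09)/19.272 = 11.841 mm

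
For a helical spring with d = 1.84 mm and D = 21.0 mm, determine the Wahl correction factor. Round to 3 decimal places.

1.126

C = D/d = 21.0/1.84 = 11.4130
K_W = (4C−1)/(4C−4) + 0.615/C = 44.652/41.652 + 0.0539 = 1.1259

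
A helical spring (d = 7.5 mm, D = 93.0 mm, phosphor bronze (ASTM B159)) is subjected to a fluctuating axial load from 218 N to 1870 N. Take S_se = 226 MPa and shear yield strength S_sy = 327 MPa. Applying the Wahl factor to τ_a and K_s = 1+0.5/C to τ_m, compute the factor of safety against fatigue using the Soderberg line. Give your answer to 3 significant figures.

C = D/d = 93.0/7.5 = 12.4000; K_W = (4C−1)/(4C−4)+0.615/C = 1.1154; K_s = 1+0.5/C = 1.0403
F_a = (F_max−F_min)/2 = 826 N; F_m = (F_max+F_min)/2 = 1044 N
τ_a = K_W·8F_aD/(πd³) = 1.1154 × 463.68 = 517.18 MPa
τ_m = K_s·8F_mD/(πd³) = 1.0403 × 586.06 = 609.69 MPa
Soderberg: 1/n_f = τ_a/S_se + τ_m/S_sy = 517.18/226 + 609.69/327 = 2.28842 + 1.86449 = 4.1529
n_f = 1/4.1529 = 0.2408

0.241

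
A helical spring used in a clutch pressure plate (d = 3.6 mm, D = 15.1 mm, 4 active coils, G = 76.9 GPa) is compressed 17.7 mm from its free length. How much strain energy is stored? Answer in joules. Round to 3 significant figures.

18.4 J

k = Gd⁴/(8D³N_a) = (76.9×10³)(3.6⁴)/(8·15.1³·4) = 117.23 N/mm
U = ½kδ² = 0.5 × 117.23 × 17.7² = 18364 N·mm = 18.364 J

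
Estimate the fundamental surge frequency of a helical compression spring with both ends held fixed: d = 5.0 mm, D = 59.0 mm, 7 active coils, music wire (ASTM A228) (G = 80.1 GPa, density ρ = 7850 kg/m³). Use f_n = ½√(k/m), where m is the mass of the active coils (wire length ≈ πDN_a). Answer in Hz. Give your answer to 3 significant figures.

73.8 Hz

k = Gd⁴/(8D³N_a) = (80.1×10³)(5.0⁴)/(8·59.0³·7) = 4.3528 N/mm = 4352.8 N/m
Wire length L = πDN_a = π·59.0·7 = 1297.5 mm
m = ρ·(πd²/4)·L = 7850 × 19.635×10⁻⁶ m² × 1.2975 m = 0.19999 kg
f_n = ½√(k/m) = 0.5·√(4352.8/0.19999) = 0.5·√(21766) = 73.766 Hz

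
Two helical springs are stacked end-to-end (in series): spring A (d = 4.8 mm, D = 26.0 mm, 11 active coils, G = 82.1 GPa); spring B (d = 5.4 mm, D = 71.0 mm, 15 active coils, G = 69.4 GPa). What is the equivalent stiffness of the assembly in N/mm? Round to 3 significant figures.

k_A = Gd⁴/(8D³N_a) = (82.1×10³)(4.8⁴)/(8·26.0³·11) = 28.178 N/mm
k_B = Gd⁴/(8D³N_a) = (69.4×10³)(5.4⁴)/(8·71.0³·15) = 1.374 N/mm
Series: 1/k_eq = 1/28.178 + 1/1.374 = 0.76331; k_eq = 1.3101 N/mm

1.31 N/mm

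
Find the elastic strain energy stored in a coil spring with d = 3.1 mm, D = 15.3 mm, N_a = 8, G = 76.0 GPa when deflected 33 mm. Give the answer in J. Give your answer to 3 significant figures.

k = Gd⁴/(8D³N_a) = (76.0×10³)(3.1⁴)/(8·15.3³·8) = 30.62 N/mm
U = ½kδ² = 0.5 × 30.62 × 33² = 16673 N·mm = 16.673 J

16.7 J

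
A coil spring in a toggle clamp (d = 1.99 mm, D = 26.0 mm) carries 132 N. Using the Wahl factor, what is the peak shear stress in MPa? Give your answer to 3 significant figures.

1230 MPa

Spring index C = D/d = 26.0/1.99 = 13.0653
K_W = (4C−1)/(4C−4) + 0.615/C = 51.261/48.261 + 0.0471 = 1.1092
τ₀ = 8FD/(πd³) = 8·132·26.0/(π·1.99³) = 27456/24.758 = 1109 MPa
τ_max = K·τ₀ = 1.1092 × 1109 = 1230.1 MPa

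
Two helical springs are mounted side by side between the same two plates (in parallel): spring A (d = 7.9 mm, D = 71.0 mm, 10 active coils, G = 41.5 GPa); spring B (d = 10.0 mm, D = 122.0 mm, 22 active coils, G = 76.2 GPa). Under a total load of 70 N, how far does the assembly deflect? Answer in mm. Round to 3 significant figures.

k_A = Gd⁴/(8D³N_a) = (41.5×10³)(7.9⁴)/(8·71.0³·10) = 5.6454 N/mm
k_B = Gd⁴/(8D³N_a) = (76.2×10³)(10.0⁴)/(8·122.0³·22) = 2.3843 N/mm
Parallel: k_eq = 5.6454 + 2.3843 = 8.0297 N/mm
δ = F/k_eq = 70/8.0297 = 8.7177 mm

8.72 mm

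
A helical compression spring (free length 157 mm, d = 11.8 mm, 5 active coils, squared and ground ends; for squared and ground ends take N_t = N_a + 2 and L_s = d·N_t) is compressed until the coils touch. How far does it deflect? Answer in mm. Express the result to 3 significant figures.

74.4 mm

N_t = 7; L_s = 11.8·7 = 82.6 mm
δ_solid = L₀ − L_s = 157 − 82.6 = 74.4 mm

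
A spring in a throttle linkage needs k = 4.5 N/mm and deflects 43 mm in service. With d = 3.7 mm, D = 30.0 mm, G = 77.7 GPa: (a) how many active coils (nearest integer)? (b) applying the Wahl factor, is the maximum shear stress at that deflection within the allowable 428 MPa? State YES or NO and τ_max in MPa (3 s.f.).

(a) 15 coils; (b) YES, τ_max = 344 MPa

N_a = Gd⁴/(8D³k) = (77.7×10³)(3.7⁴)/(8·30.0³·4.5) = 14.98 → N_a = 15
Actual rate k = Gd⁴/(8D³·15) = 4.4945 N/mm
Working load F = kδ = 4.4945·43 = 193.26 N
C = 30.0/3.7 = 8.1081; K_W = (4C−1)/(4C−4)+0.615/C = 1.1814
τ_max = K_W·8FD/(πd³) = 1.1814·291.48 = 344.34 MPa
τ_max ≤ 428 MPa → acceptable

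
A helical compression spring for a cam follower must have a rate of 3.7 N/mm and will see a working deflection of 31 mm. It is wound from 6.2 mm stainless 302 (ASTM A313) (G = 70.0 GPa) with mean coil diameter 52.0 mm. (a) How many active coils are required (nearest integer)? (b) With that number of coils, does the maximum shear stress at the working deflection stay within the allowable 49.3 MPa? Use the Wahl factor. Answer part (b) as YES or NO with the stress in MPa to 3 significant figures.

N_a = Gd⁴/(8D³k) = (70.0×10³)(6.2⁴)/(8·52.0³·3.7) = 24.85 → N_a = 25
Actual rate k = Gd⁴/(8D³·25) = 3.6781 N/mm
Working load F = kδ = 3.6781·31 = 114.02 N
C = 52.0/6.2 = 8.3871; K_W = (4C−1)/(4C−4)+0.615/C = 1.1749
τ_max = K_W·8FD/(πd³) = 1.1749·63.351 = 74.428 MPa
τ_max > 49.3 MPa → exceeds allowable

(a) 25 coils; (b) NO, τ_max = 74.4 MPa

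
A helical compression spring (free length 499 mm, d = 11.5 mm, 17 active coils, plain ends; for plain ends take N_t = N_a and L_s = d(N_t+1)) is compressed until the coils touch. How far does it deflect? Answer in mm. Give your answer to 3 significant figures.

N_t = 17; L_s = 11.5·18 = 207 mm
δ_solid = L₀ − L_s = 499 − 207 = 292 mm

292 mm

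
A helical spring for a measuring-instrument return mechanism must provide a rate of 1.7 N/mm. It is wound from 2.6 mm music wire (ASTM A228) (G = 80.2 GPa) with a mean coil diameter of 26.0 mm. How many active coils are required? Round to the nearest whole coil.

N_a = Gd⁴/(8D³k) = (80.2×10³ × 2.6⁴)/(8 × 26.0³ × 1.7)
    = 3.66495e+06 / 239034 = 15.33 → 15 coils

15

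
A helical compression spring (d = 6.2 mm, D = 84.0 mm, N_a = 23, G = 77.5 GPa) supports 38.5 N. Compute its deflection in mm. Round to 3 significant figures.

k = Gd⁴/(8D³N_a) = (77.5×10³)(6.2⁴)/(8·84.0³·23) = 1.0501 N/mm
δ = F/k = 38.5 / 1.0501 = 36.665 mm

36.7 mm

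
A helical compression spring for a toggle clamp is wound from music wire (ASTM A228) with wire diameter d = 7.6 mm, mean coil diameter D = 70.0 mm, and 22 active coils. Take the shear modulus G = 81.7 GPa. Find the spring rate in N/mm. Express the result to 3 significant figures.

4.52 N/mm

k = Gd⁴/(8D³N_a) = (81.7×10³ × 7.6⁴) / (8 × 70.0³ × 22)
  = 2.72569e+08 / 6.0368e+07 = 4.5151 N/mm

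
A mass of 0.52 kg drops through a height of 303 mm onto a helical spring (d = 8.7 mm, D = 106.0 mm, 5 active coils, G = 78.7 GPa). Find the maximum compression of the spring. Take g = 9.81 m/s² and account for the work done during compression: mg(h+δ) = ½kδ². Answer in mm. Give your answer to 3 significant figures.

k = Gd⁴/(8D³N_a) = (78.7×10³)(8.7⁴)/(8·106.0³·5) = 9.464 N/mm
W = mg = 0.52 × 9.81 = 5.1012 N
½kδ² − Wδ − Wh = 0 → δ = (W + √(W² + 2kWh))/k
δ = (5.1012 + √(26.022 + 29256.3))/9.464 = (5.1012 + 171.12)/9.464 = 18.62 mm

18.6 mm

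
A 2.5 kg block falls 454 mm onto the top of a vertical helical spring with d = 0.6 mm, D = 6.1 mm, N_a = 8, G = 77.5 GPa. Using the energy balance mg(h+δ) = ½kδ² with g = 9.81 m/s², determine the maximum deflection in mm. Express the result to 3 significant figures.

k = Gd⁴/(8D³N_a) = (77.5×10³)(0.6⁴)/(8·6.1³·8) = 0.69141 N/mm
W = mg = 2.5 × 9.81 = 24.525 N
½kδ² − Wδ − Wh = 0 → δ = (W + √(W² + 2kWh))/k
δ = (24.525 + √(601.48 + 15396.9))/0.69141 = (24.525 + 126.48)/0.69141 = 218.41 mm

218 mm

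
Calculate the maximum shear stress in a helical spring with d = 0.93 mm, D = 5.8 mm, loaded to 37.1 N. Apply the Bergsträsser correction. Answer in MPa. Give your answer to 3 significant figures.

Spring index C = D/d = 5.8/0.93 = 6.2366
K_B = (4C+2)/(4C−3) = 26.946/21.946 = 1.2278
τ₀ = 8FD/(πd³) = 8·37.1·5.8/(π·0.93³) = 1721.44/2.527 = 681.23 MPa
τ_max = K·τ₀ = 1.2278 × 681.23 = 836.43 MPa

836 MPa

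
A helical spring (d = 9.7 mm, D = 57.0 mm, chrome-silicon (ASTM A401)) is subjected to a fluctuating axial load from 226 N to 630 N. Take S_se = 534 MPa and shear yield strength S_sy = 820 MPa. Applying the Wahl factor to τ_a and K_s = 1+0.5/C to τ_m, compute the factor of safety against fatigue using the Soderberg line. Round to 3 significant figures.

C = D/d = 57.0/9.7 = 5.8763; K_W = (4C−1)/(4C−4)+0.615/C = 1.2585; K_s = 1+0.5/C = 1.0851
F_a = (F_max−F_min)/2 = 202 N; F_m = (F_max+F_min)/2 = 428 N
τ_a = K_W·8F_aD/(πd³) = 1.2585 × 32.126 = 40.429 MPa
τ_m = K_s·8F_mD/(πd³) = 1.0851 × 68.068 = 73.86 MPa
Soderberg: 1/n_f = τ_a/S_se + τ_m/S_sy = 40.429/534 + 73.86/820 = 0.07571 + 0.09007 = 0.16578
n_f = 1/0.16578 = 6.032

6.03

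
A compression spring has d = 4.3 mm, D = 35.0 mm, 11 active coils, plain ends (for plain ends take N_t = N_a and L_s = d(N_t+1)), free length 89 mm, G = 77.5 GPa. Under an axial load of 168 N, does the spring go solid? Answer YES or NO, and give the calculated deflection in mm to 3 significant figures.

k = Gd⁴/(8D³N_a) = (77.5×10³)(4.3⁴)/(8·35.0³·11) = 7.0225 N/mm
N_t = 11; L_s = 4.3·12 = 51.6 mm; δ_solid = L₀ − L_s = 89 − 51.6 = 37.4 mm
δ = F/k = 168/7.0225 = 23.923 mm
δ < δ_solid → spring does not go solid

NO, δ = 23.9 mm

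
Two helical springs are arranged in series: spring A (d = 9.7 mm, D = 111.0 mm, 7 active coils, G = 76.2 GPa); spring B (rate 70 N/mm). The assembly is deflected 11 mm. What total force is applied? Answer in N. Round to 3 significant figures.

k_A = Gd⁴/(8D³N_a) = (76.2×10³)(9.7⁴)/(8·111.0³·7) = 8.8082 N/mm
Series: 1/k_eq = 1/8.8082 + 1/70 = 0.12782; k_eq = 7.8237 N/mm
F = k_eq·δ = 7.8237·11 = 86.061 N

86.1 N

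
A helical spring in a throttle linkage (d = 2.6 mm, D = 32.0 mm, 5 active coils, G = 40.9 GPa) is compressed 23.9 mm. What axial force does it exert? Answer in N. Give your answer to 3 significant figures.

34.1 N

k = Gd⁴/(8D³N_a) = (40.9×10³)(2.6⁴)/(8·32.0³·5) = 1.426 N/mm
F = k·δ = 1.426 × 23.9 = 34.08 N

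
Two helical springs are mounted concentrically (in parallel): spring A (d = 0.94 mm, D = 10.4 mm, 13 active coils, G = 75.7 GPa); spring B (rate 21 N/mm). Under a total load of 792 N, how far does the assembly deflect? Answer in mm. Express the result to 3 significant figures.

36.8 mm

k_A = Gd⁴/(8D³N_a) = (75.7×10³)(0.94⁴)/(8·10.4³·13) = 0.50521 N/mm
Parallel: k_eq = 0.50521 + 21 = 21.505 N/mm
δ = F/k_eq = 792/21.505 = 36.828 mm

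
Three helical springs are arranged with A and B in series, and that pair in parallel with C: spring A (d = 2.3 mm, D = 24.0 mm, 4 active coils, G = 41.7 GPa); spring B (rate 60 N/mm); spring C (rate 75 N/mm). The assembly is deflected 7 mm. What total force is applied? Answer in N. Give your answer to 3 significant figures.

k_A = Gd⁴/(8D³N_a) = (41.7×10³)(2.3⁴)/(8·24.0³·4) = 2.6379 N/mm
Springs A,B series: k_AB = 1/(1/2.6379+1/60) = 2.5268 N/mm; parallel with C: k_eq = 2.5268+75 = 77.527 N/mm
F = k_eq·δ = 77.527·7 = 542.69 N

543 N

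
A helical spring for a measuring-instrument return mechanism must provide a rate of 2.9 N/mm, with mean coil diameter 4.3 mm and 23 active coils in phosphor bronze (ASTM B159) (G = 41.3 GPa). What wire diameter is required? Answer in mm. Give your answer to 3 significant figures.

1.01 mm

d = (8D³N_a·k / G)^(1/4) = (8·4.3³·23·2.9 / (41.3×10³))^0.25
  = (1.0272)^0.25 = 1.0067 mm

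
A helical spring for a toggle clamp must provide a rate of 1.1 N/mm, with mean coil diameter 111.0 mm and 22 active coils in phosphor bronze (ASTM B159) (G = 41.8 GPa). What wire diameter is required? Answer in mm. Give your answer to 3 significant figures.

d = (8D³N_a·k / G)^(1/4) = (8·111.0³·22·1.1 / (41.8×10³))^0.25
  = (6334.3)^0.25 = 8.9212 mm

8.92 mm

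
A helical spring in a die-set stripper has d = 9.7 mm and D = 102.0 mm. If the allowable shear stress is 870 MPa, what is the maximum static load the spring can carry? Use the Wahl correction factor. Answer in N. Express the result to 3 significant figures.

C = D/d = 102.0/9.7 = 10.5155
K_W = (4C−1)/(4C−4) + 0.615/C = 41.062/38.062 + 0.0585 = 1.1373
τ_max = K·8FD/(πd³) → F_max = τ_allow·πd³/(8DK)
F_max = 870·π·9.7³/(8·102.0·1.1373) = 2.4945e+06/928.04 = 2687.9 N

2690 N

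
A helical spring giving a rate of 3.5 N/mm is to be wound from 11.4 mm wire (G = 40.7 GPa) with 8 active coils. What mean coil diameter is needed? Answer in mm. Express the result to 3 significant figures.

D = (Gd⁴/(8N_a·k))^(1/3) = (40.7×10³·11.4⁴/(8·8·3.5))^(1/3)
  = (3.06878e+06)^(1/3) = 145.3188 mm

145 mm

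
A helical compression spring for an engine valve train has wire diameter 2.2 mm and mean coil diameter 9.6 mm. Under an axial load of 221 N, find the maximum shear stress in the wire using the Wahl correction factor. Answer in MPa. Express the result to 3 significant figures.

692 MPa

Spring index C = D/d = 9.6/2.2 = 4.3636
K_W = (4C−1)/(4C−4) + 0.615/C = 16.455/13.455 + 0.1409 = 1.3639
τ₀ = 8FD/(πd³) = 8·221·9.6/(π·2.2³) = 16972.8/33.452 = 507.38 MPa
τ_max = K·τ₀ = 1.3639 × 507.38 = 692.02 MPa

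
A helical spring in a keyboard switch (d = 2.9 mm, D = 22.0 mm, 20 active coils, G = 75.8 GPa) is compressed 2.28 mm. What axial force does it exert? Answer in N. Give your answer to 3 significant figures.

k = Gd⁴/(8D³N_a) = (75.8×10³)(2.9⁴)/(8·22.0³·20) = 3.1468 N/mm
F = k·δ = 3.1468 × 2.28 = 7.1748 N

7.17 N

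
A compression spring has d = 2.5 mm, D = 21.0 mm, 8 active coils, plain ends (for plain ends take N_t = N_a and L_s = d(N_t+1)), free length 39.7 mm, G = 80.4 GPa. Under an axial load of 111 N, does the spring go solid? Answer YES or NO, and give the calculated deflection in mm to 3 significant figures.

YES, δ = 20.9 mm

k = Gd⁴/(8D³N_a) = (80.4×10³)(2.5⁴)/(8·21.0³·8) = 5.2988 N/mm
N_t = 8; L_s = 2.5·9 = 22.5 mm; δ_solid = L₀ − L_s = 39.7 − 22.5 = 17.2 mm
δ = F/k = 111/5.2988 = 20.948 mm
δ ≥ δ_solid → spring goes solid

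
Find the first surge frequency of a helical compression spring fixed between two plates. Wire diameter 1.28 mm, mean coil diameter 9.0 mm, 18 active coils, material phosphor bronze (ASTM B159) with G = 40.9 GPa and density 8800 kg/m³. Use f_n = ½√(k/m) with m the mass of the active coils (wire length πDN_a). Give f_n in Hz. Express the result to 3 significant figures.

213 Hz

k = Gd⁴/(8D³N_a) = (40.9×10³)(1.28⁴)/(8·9.0³·18) = 1.0459 N/mm = 1045.9 N/m
Wire length L = πDN_a = π·9.0·18 = 508.94 mm
m = ρ·(πd²/4)·L = 8800 × 1.2868×10⁻⁶ m² × 0.50894 m = 0.0057631 kg
f_n = ½√(k/m) = 0.5·√(1045.9/0.0057631) = 0.5·√(1.8147e+05) = 213 Hz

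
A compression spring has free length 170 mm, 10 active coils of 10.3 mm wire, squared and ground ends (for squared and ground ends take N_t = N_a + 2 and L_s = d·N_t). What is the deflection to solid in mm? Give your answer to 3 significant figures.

46.4 mm

N_t = 12; L_s = 10.3·12 = 123.6 mm
δ_solid = L₀ − L_s = 170 − 123.6 = 46.4 mm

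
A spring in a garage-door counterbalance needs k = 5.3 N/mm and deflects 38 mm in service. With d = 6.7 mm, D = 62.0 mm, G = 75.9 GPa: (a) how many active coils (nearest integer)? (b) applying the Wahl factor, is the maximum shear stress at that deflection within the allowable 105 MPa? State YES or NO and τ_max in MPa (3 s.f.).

N_a = Gd⁴/(8D³k) = (75.9×10³)(6.7⁴)/(8·62.0³·5.3) = 15.14 → N_a = 15
Actual rate k = Gd⁴/(8D³·15) = 5.3479 N/mm
Working load F = kδ = 5.3479·38 = 203.22 N
C = 62.0/6.7 = 9.2537; K_W = (4C−1)/(4C−4)+0.615/C = 1.1573
τ_max = K_W·8FD/(πd³) = 1.1573·106.68 = 123.46 MPa
τ_max > 105 MPa → exceeds allowable

(a) 15 coils; (b) NO, τ_max = 123 MPa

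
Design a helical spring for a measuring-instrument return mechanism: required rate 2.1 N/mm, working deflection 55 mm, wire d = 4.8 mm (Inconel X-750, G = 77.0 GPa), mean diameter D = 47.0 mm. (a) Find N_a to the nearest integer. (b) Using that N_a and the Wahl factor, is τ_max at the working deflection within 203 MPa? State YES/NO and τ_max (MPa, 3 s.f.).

(a) 23 coils; (b) YES, τ_max = 146 MPa

N_a = Gd⁴/(8D³k) = (77.0×10³)(4.8⁴)/(8·47.0³·2.1) = 23.43 → N_a = 23
Actual rate k = Gd⁴/(8D³·23) = 2.1397 N/mm
Working load F = kδ = 2.1397·55 = 117.68 N
C = 47.0/4.8 = 9.7917; K_W = (4C−1)/(4C−4)+0.615/C = 1.1481
τ_max = K_W·8FD/(πd³) = 1.1481·127.36 = 146.22 MPa
τ_max ≤ 203 MPa → acceptable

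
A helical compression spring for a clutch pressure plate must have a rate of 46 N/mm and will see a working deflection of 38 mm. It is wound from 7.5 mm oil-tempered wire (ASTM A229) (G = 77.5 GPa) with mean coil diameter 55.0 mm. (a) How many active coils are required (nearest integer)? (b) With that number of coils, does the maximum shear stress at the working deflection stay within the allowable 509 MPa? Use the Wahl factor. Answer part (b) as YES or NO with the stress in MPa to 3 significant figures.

(a) 4 coils; (b) NO, τ_max = 699 MPa

N_a = Gd⁴/(8D³k) = (77.5×10³)(7.5⁴)/(8·55.0³·46) = 4.005 → N_a = 4
Actual rate k = Gd⁴/(8D³·4) = 46.058 N/mm
Working load F = kδ = 46.058·38 = 1750.2 N
C = 55.0/7.5 = 7.3333; K_W = (4C−1)/(4C−4)+0.615/C = 1.2023
τ_max = K_W·8FD/(πd³) = 1.2023·581.05 = 698.58 MPa
τ_max > 509 MPa → exceeds allowable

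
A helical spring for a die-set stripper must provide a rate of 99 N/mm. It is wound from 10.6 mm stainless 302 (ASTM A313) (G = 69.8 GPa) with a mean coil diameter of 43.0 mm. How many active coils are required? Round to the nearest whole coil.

14

N_a = Gd⁴/(8D³k) = (69.8×10³ × 10.6⁴)/(8 × 43.0³ × 99)
    = 8.81209e+08 / 6.29695e+07 = 13.99 → 14 coils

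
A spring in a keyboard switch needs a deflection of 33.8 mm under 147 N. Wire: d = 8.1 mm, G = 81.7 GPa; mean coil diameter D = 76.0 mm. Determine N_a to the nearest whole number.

Required rate k = F/δ = 147/33.8 = 4.3491 N/mm
N_a = Gd⁴/(8D³k) = (81.7×10³ × 8.1⁴)/(8 × 76.0³ × 4.3491)
    = 3.51692e+08 / 1.52732e+07 = 23.03 → 23 coils

23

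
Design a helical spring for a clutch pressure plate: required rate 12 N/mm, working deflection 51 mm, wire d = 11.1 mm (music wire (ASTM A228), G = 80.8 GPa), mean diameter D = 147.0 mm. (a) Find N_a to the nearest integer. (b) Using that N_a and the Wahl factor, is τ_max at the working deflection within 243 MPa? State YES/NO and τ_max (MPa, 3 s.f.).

(a) 4 coils; (b) YES, τ_max = 187 MPa

N_a = Gd⁴/(8D³k) = (80.8×10³)(11.1⁴)/(8·147.0³·12) = 4.022 → N_a = 4
Actual rate k = Gd⁴/(8D³·4) = 12.067 N/mm
Working load F = kδ = 12.067·51 = 615.42 N
C = 147.0/11.1 = 13.2432; K_W = (4C−1)/(4C−4)+0.615/C = 1.1077
τ_max = K_W·8FD/(πd³) = 1.1077·168.45 = 186.59 MPa
τ_max ≤ 243 MPa → acceptable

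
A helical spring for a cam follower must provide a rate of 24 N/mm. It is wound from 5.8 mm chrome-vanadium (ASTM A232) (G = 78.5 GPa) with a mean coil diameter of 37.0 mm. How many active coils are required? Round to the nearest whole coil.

N_a = Gd⁴/(8D³k) = (78.5×10³ × 5.8⁴)/(8 × 37.0³ × 24)
    = 8.88345e+07 / 9.72538e+06 = 9.134 → 9 coils

9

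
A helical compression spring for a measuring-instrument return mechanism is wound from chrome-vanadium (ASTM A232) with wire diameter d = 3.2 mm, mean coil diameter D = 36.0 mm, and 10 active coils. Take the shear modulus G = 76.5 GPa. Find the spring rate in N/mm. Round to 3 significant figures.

k = Gd⁴/(8D³N_a) = (76.5×10³ × 3.2⁴) / (8 × 36.0³ × 10)
  = 8.02161e+06 / 3.73248e+06 = 2.1491 N/mm

2.15 N/mm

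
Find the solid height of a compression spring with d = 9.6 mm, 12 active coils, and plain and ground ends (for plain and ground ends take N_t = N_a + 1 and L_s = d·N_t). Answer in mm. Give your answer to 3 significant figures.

125 mm

plain and ground ends: N_t = N_a + 1 = 12 + 1 = 13
L_s = d·N_t = 9.6 × 13 = 124.8 mm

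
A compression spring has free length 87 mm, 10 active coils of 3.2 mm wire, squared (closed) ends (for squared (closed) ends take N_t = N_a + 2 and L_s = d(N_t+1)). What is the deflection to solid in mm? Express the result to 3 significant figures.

45.4 mm

N_t = 12; L_s = 3.2·13 = 41.6 mm
δ_solid = L₀ − L_s = 87 − 41.6 = 45.4 mm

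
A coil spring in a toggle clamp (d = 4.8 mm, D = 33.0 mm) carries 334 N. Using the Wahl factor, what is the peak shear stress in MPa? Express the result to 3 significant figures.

309 MPa

Spring index C = D/d = 33.0/4.8 = 6.8750
K_W = (4C−1)/(4C−4) + 0.615/C = 26.500/23.500 + 0.0895 = 1.2171
τ₀ = 8FD/(πd³) = 8·334·33.0/(π·4.8³) = 88176/347.44 = 253.79 MPa
τ_max = K·τ₀ = 1.2171 × 253.79 = 308.89 MPa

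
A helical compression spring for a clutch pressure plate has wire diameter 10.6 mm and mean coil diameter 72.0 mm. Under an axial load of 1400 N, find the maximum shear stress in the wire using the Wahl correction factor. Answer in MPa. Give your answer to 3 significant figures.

Spring index C = D/d = 72.0/10.6 = 6.7925
K_W = (4C−1)/(4C−4) + 0.615/C = 26.170/23.170 + 0.0905 = 1.2200
τ₀ = 8FD/(πd³) = 8·1400·72.0/(π·10.6³) = 806400/3741.7 = 215.52 MPa
τ_max = K·τ₀ = 1.2200 × 215.52 = 262.94 MPa

263 MPa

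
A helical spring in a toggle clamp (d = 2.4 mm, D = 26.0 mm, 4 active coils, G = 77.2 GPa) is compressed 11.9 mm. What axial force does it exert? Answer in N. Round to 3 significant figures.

k = Gd⁴/(8D³N_a) = (77.2×10³)(2.4⁴)/(8·26.0³·4) = 4.554 N/mm
F = k·δ = 4.554 × 11.9 = 54.193 N

54.2 N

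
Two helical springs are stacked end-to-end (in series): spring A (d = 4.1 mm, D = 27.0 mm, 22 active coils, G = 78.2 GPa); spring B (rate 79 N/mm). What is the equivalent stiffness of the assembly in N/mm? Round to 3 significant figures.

k_A = Gd⁴/(8D³N_a) = (78.2×10³)(4.1⁴)/(8·27.0³·22) = 6.3788 N/mm
Series: 1/k_eq = 1/6.3788 + 1/79 = 0.16943; k_eq = 5.9022 N/mm

5.90 N/mm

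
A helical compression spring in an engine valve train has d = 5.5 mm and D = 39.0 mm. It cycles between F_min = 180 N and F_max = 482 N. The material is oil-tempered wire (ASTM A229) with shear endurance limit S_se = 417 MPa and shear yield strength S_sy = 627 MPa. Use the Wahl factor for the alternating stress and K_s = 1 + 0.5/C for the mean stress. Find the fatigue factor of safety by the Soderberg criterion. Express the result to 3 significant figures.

C = D/d = 39.0/5.5 = 7.0909; K_W = (4C−1)/(4C−4)+0.615/C = 1.2099; K_s = 1+0.5/C = 1.0705
F_a = (F_max−F_min)/2 = 151 N; F_m = (F_max+F_min)/2 = 331 N
τ_a = K_W·8F_aD/(πd³) = 1.2099 × 90.135 = 109.05 MPa
τ_m = K_s·8F_mD/(πd³) = 1.0705 × 197.58 = 211.51 MPa
Soderberg: 1/n_f = τ_a/S_se + τ_m/S_sy = 109.05/417 + 211.51/627 = 0.26151 + 0.33734 = 0.59885
n_f = 1/0.59885 = 1.67

1.67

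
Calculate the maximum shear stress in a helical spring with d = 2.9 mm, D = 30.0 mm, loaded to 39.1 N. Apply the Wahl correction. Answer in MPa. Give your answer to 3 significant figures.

140 MPa

Spring index C = D/d = 30.0/2.9 = 10.3448
K_W = (4C−1)/(4C−4) + 0.615/C = 40.379/37.379 + 0.0594 = 1.1397
τ₀ = 8FD/(πd³) = 8·39.1·30.0/(π·2.9³) = 9384/76.62 = 122.47 MPa
τ_max = K·τ₀ = 1.1397 × 122.47 = 139.58 MPa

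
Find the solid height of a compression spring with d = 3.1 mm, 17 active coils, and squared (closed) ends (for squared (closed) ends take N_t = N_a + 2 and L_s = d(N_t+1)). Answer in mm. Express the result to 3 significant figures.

squared (closed) ends: N_t = N_a + 2 = 17 + 2 = 19
L_s = d·(N_t+1) = 3.1 × 20 = 62 mm

62.0 mm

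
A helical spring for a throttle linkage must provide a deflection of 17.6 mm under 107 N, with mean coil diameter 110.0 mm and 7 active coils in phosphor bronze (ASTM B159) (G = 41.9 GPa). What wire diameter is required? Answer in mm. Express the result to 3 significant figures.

Required rate k = F/δ = 107/17.6 = 6.0795 N/mm
d = (8D³N_a·k / G)^(1/4) = (8·110.0³·7·6.0795 / (41.9×10³))^0.25
  = (10815)^0.25 = 10.1978 mm

10.2 mm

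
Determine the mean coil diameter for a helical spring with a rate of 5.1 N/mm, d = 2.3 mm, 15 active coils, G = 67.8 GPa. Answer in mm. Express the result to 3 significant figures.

D = (Gd⁴/(8N_a·k))^(1/3) = (67.8×10³·2.3⁴/(8·15·5.1))^(1/3)
  = (3100.2)^(1/3) = 14.5813 mm

14.6 mm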